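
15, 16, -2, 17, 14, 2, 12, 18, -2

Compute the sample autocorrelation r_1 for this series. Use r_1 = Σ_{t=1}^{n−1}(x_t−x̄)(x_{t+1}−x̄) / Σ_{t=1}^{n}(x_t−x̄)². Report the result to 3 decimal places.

-0.414

Mean x̄ = (15 + 16 − 2 + 17 + 14 + 2 + 12 + 18 − 2)/9 = 10.0000
Numerator Σ_{t=1}^{8}(x_t−x̄)(x_{t+1}−x̄) = -226.0000
Denominator Σ(x_t−x̄)² = 546.0000
r_1 = -226.0000 / 546.0000 = -0.414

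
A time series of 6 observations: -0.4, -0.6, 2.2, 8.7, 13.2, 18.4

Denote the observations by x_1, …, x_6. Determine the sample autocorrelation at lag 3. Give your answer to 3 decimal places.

-0.373

Mean x̄ = (-0.4 − 0.6 + 2.2 + 8.7 + 13.2 + 18.4)/6 = 6.9167
Deviations from mean: -7.3167, -7.5167, -4.7167, 1.7833, 6.2833, 11.4833
Numerator Σ_{t=1}^{3}(x_t−x̄)(x_{t+3}−x̄) = -114.4408
Denominator Σ(x_t−x̄)² = 306.8083
r_3 = -114.4408 / 306.8083 = -0.373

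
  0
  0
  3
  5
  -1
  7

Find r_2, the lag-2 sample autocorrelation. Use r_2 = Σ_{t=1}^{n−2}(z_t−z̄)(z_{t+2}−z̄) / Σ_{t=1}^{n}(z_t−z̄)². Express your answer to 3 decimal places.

Mean z̄ = (0 + 0 + 3 + 5 − 1 + 7)/6 = 2.3333
Deviations from mean: -2.3333, -2.3333, 0.6667, 2.6667, -3.3333, 4.6667
Numerator Σ_{t=1}^{4}(z_t−z̄)(z_{t+2}−z̄) = 2.4444
Denominator Σ(z_t−z̄)² = 51.3333
r_2 = 2.4444 / 51.3333 = 0.048

0.048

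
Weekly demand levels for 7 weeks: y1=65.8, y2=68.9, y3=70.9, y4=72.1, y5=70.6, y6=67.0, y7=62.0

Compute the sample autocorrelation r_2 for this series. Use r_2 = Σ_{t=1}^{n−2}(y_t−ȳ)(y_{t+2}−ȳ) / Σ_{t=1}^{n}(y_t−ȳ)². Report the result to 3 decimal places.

-0.225

Mean ȳ = (65.8 + 68.9 + 70.9 + 72.1 + 70.6 + 67.0 + 62.0)/7 = 68.1857
Σ(y_t−ȳ)(y_{t+2}−ȳ) = (-6.4755) + (2.7959) + (6.5531) + (-4.6412) + (-14.9341) = -16.7018
Denominator Σ(y_t−ȳ)² = 74.3886
r_2 = -16.7018 / 74.3886 = -0.225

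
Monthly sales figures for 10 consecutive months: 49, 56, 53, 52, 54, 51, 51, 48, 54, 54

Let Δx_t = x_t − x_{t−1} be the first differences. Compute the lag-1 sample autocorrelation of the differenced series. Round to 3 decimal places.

First differences Δx: 7, -3, -1, 2, -3, 0, -3, 6, 0
Mean of differences = 0.5556
Numerator Σ(Δx_t−Δx̄)(Δx_{t+1}−Δx̄) = -43.1975
Denominator Σ(Δx_t−Δx̄)² = 114.2222
r_1(Δx) = -43.1975 / 114.2222 = -0.378

-0.378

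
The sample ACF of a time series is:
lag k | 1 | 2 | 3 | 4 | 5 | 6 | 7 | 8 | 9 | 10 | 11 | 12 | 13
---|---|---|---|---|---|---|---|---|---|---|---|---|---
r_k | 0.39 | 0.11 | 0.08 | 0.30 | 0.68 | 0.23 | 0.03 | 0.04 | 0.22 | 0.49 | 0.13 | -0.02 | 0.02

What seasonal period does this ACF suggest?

5

The largest autocorrelation is r_5 = 0.68, with a weaker echo at lag 10 (0.49); the remaining lags stay at or below 0.39. The elevated value at lag 1 (0.39), dropping to 0.11 at lag 2, reflects decaying short-term dependence rather than seasonality.
The dominant spike at lag 5 indicates a seasonal period of 5.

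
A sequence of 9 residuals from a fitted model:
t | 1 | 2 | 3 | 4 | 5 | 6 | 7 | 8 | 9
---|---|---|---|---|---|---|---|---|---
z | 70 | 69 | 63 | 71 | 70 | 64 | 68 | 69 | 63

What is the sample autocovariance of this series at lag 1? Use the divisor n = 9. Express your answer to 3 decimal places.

-2.936

Mean z̄ = (70 + 69 + 63 + 71 + 70 + 64 + 68 + 69 + 63)/9 = 67.4444
Σ_{t=1}^{8}(z_t−z̄)(z_{t+1}−z̄) = -26.4198
γ_1 = -26.4198 / 9 = -2.936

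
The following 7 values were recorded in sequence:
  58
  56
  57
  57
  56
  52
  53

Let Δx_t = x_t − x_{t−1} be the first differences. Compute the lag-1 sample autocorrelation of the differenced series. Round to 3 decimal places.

First differences Δx: -2, 1, 0, -1, -4, 1
Mean of differences = -0.8333
Numerator Σ(Δx_t−Δx̄)(Δx_{t+1}−Δx̄) = -6.0278
Denominator Σ(Δx_t−Δx̄)² = 18.8333
r_1(Δx) = -6.0278 / 18.8333 = -0.320

-0.320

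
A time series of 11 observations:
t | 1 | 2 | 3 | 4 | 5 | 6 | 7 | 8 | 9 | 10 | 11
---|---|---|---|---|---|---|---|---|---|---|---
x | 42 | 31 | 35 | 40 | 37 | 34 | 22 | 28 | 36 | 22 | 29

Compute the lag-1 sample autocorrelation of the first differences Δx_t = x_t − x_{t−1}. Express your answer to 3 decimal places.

-0.370

First differences Δx: -11, 4, 5, -3, -3, -12, 6, 8, -14, 7
Mean of differences = -1.3000
Numerator Σ(Δx_t−Δx̄)(Δx_{t+1}−Δx̄) = -241.3900
Denominator Σ(Δx_t−Δx̄)² = 652.1000
r_1(Δx) = -241.3900 / 652.1000 = -0.370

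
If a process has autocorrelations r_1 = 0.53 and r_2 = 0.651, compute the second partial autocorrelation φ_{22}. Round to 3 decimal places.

φ_{22} = (r_2 − r_1²) / (1 − r_1²)
r_1² = (0.53)² = 0.2809
Numerator = 0.651 − 0.2809 = 0.3701; denominator = 1 − 0.2809 = 0.7191
φ_{22} = 0.3701 / 0.7191 = 0.515

0.515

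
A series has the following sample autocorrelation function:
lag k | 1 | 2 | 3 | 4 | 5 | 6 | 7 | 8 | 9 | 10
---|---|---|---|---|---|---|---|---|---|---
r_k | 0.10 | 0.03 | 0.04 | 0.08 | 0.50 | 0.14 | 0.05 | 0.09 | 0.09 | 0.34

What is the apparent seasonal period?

5

The largest autocorrelation is r_5 = 0.50, with a weaker echo at lag 10 (0.34); the remaining lags stay at or below 0.14.
The dominant spike at lag 5 indicates a seasonal period of 5.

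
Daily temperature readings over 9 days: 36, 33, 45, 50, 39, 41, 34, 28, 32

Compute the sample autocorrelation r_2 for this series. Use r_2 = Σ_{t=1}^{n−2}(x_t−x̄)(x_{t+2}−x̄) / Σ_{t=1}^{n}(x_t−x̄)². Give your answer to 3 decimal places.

Mean x̄ = (36 + 33 + 45 + 50 + 39 + 41 + 34 + 28 + 32)/9 = 37.5556
Numerator Σ_{t=1}^{7}(x_t−x̄)(x_{t+2}−x̄) = -32.9506
Denominator Σ(x_t−x̄)² = 382.2222
r_2 = -32.9506 / 382.2222 = -0.086

-0.086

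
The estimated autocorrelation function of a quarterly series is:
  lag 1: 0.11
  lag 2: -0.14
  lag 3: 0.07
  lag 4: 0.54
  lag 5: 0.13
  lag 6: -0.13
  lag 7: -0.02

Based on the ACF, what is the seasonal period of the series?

4

The largest autocorrelation is r_4 = 0.54; the remaining lags stay at or below 0.13.
The dominant spike at lag 4 indicates a seasonal period of 4.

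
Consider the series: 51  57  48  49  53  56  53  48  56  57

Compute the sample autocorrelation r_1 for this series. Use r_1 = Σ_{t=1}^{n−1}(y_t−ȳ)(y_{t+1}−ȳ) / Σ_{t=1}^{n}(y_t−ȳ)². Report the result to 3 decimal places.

Mean ȳ = (51 + 57 + 48 + 49 + 53 + 56 + 53 + 48 + 56 + 57)/10 = 52.8000
Numerator Σ_{t=1}^{9}(y_t−ȳ)(y_{t+1}−ȳ) = -11.8400
Denominator Σ(y_t−ȳ)² = 119.6000
r_1 = -11.8400 / 119.6000 = -0.099

-0.099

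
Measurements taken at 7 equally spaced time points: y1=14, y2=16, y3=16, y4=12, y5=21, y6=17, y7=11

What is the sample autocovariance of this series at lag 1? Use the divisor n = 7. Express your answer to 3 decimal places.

-2.726

Mean ȳ = (14 + 16 + 16 + 12 + 21 + 17 + 11)/7 = 15.2857
Σ_{t=1}^{6}(y_t−ȳ)(y_{t+1}−ȳ) = -19.0816
γ_1 = -19.0816 / 7 = -2.726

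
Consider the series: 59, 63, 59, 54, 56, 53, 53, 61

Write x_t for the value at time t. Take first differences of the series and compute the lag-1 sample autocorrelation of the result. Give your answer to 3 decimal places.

First differences Δx: 4, -4, -5, 2, -3, 0, 8
Mean of differences = 0.2857
Numerator Σ(Δx_t−Δx̄)(Δx_{t+1}−Δx̄) = -9.2245
Denominator Σ(Δx_t−Δx̄)² = 133.4286
r_1(Δx) = -9.2245 / 133.4286 = -0.069

-0.069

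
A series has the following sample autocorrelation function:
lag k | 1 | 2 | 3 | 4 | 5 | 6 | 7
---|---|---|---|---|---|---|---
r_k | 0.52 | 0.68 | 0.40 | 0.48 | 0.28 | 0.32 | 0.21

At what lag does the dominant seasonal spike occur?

2

The largest autocorrelation is r_2 = 0.68; the remaining lags stay at or below 0.52.
The dominant spike at lag 2 indicates a seasonal period of 2.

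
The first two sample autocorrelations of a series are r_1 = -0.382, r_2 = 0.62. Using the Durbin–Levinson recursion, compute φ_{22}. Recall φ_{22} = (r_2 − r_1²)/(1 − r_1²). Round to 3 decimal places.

0.555

φ_{22} = (r_2 − r_1²) / (1 − r_1²)
r_1² = (-0.382)² = 0.145924
Numerator = 0.62 − 0.1459 = 0.4741; denominator = 1 − 0.1459 = 0.8541
φ_{22} = 0.4741 / 0.8541 = 0.555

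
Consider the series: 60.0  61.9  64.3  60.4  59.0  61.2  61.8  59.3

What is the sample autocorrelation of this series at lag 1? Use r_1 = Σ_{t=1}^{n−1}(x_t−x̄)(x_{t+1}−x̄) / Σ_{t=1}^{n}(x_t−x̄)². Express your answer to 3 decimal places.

-0.013

Mean x̄ = (60.0 + 61.9 + 64.3 + 60.4 + 59.0 + 61.2 + 61.8 + 59.3)/8 = 60.9875
Deviations from mean: -0.9875, 0.9125, 3.3125, -0.5875, -1.9875, 0.2125, 0.8125, -1.6875
Σ(x_t−x̄)(x_{t+1}−x̄) = (-0.9011) + (3.0227) + (-1.9461) + (1.1677) + (-0.4223) + (0.1727) + (-1.3711) = -0.2777
Denominator Σ(x_t−x̄)² = 20.6288
r_1 = -0.2777 / 20.6288 = -0.013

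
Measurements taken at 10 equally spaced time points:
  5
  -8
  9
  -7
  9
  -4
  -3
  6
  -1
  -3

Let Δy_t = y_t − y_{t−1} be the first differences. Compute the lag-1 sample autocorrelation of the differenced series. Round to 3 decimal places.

First differences Δy: -13, 17, -16, 16, -13, 1, 9, -7, -2
Mean of differences = -0.8889
Numerator Σ(Δy_t−Δȳ)(Δy_{t+1}−Δȳ) = -1004.5679
Denominator Σ(Δy_t−Δȳ)² = 1266.8889
r_1(Δy) = -1004.5679 / 1266.8889 = -0.793

-0.793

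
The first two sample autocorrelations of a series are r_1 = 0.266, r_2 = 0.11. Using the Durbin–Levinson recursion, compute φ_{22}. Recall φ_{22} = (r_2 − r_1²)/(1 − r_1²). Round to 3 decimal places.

0.042

φ_{22} = (r_2 − r_1²) / (1 − r_1²)
r_1² = (0.266)² = 0.070756
Numerator = 0.11 − 0.0708 = 0.0392; denominator = 1 − 0.0708 = 0.9292
φ_{22} = 0.0392 / 0.9292 = 0.042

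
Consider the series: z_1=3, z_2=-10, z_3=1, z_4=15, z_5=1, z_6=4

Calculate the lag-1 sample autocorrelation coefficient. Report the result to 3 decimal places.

-0.087

Mean z̄ = (3 − 10 + 1 + 15 + 1 + 4)/6 = 2.3333
Σ(z_t−z̄)(z_{t+1}−z̄) = (-8.2222) + (16.4444) + (-16.8889) + (-16.8889) + (-2.2222) = -27.7778
Denominator Σ(z_t−z̄)² = 319.3333
r_1 = -27.7778 / 319.3333 = -0.087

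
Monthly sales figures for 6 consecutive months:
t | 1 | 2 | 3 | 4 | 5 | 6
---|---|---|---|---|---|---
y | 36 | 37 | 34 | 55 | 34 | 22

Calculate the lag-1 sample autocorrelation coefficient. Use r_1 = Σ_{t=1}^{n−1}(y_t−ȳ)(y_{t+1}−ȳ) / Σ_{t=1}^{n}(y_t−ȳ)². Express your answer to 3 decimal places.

-0.098

Mean ȳ = (36 + 37 + 34 + 55 + 34 + 22)/6 = 36.3333
Deviations from mean: -0.3333, 0.6667, -2.3333, 18.6667, -2.3333, -14.3333
Σ(y_t−ȳ)(y_{t+1}−ȳ) = (-0.2222) + (-1.5556) + (-43.5556) + (-43.5556) + (33.4444) = -55.4444
Denominator Σ(y_t−ȳ)² = 565.3333
r_1 = -55.4444 / 565.3333 = -0.098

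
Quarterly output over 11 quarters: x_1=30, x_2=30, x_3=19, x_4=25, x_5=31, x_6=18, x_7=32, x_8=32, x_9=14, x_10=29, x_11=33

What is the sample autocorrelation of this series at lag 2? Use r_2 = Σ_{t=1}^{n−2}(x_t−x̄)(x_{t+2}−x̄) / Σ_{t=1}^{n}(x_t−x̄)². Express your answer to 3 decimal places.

Mean x̄ = (30 + 30 + 19 + 25 + 31 + 18 + 32 + 32 + 14 + 29 + 33)/11 = 26.6364
Numerator Σ_{t=1}^{9}(x_t−x̄)(x_{t+2}−x̄) = -208.8099
Denominator Σ(x_t−x̄)² = 440.5455
r_2 = -208.8099 / 440.5455 = -0.474

-0.474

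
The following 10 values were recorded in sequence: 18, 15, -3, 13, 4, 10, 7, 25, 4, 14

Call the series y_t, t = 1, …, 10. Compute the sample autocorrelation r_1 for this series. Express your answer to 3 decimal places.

Mean ȳ = (18 + 15 − 3 + 13 + 4 + 10 + 7 + 25 + 4 + 14)/10 = 10.7000
Numerator Σ_{t=1}^{9}(y_t−ȳ)(y_{t+1}−ȳ) = -237.9900
Denominator Σ(y_t−ȳ)² = 584.1000
r_1 = -237.9900 / 584.1000 = -0.407

-0.407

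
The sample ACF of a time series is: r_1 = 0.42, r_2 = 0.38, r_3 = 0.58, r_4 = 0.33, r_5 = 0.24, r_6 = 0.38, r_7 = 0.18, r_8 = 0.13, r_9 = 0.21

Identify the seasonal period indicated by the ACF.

3

The largest autocorrelation is r_3 = 0.58; the remaining lags stay at or below 0.42. The elevated value at lag 1 (0.42), dropping to 0.38 at lag 2, reflects decaying short-term dependence rather than seasonality.
The dominant spike at lag 3 indicates a seasonal period of 3.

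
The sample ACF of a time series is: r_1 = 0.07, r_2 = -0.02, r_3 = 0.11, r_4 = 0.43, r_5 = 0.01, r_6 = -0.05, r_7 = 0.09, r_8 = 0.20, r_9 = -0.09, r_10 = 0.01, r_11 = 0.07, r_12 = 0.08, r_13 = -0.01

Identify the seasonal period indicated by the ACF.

4

The largest autocorrelation is r_4 = 0.43, with a weaker echo at lag 8 (0.20); the remaining lags stay at or below 0.11.
The dominant spike at lag 4 indicates a seasonal period of 4.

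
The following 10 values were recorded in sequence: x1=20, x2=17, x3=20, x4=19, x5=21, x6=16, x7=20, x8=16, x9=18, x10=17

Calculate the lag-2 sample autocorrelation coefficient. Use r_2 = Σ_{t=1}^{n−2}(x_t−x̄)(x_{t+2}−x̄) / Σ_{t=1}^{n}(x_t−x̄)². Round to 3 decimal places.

0.562

Mean x̄ = (20 + 17 + 20 + 19 + 21 + 16 + 20 + 16 + 18 + 17)/10 = 18.4000
Numerator Σ_{t=1}^{8}(x_t−x̄)(x_{t+2}−x̄) = 17.0800
Denominator Σ(x_t−x̄)² = 30.4000
r_2 = 17.0800 / 30.4000 = 0.562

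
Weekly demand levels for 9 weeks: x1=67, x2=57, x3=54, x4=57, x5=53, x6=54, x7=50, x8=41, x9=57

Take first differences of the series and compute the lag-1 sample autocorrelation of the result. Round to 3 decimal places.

-0.270

First differences Δx: -10, -3, 3, -4, 1, -4, -9, 16
Mean of differences = -1.2500
Numerator Σ(Δx_t−Δx̄)(Δx_{t+1}−Δx̄) = -128.5625
Denominator Σ(Δx_t−Δx̄)² = 475.5000
r_1(Δx) = -128.5625 / 475.5000 = -0.270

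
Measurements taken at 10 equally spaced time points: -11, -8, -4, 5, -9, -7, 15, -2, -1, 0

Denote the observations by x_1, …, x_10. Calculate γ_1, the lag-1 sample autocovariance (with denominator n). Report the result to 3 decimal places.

Mean x̄ = (-11 − 8 − 4 + 5 − 9 − 7 + 15 − 2 − 1 + 0)/10 = -2.2000
Σ_{t=1}^{9}(x_t−x̄)(x_{t+1}−x̄) = -44.0400
γ_1 = -44.0400 / 10 = -4.404

-4.404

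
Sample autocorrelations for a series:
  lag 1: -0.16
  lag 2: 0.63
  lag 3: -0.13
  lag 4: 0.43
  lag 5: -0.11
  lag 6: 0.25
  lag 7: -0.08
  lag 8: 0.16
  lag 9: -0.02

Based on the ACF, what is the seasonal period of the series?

The largest autocorrelation is r_2 = 0.63, with weaker echoes at lags 4 (0.43), 6 (0.25) and 8 (0.16); the remaining lags stay at or below -0.02.
The dominant spike at lag 2 indicates a seasonal period of 2.

2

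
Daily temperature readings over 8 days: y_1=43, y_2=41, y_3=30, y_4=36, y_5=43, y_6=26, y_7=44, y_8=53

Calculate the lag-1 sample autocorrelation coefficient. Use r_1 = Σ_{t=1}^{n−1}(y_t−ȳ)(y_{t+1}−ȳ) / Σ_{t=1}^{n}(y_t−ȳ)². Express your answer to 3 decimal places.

Mean ȳ = (43 + 41 + 30 + 36 + 43 + 26 + 44 + 53)/8 = 39.5000
Deviations from mean: 3.5000, 1.5000, -9.5000, -3.5000, 3.5000, -13.5000, 4.5000, 13.5000
Σ(y_t−ȳ)(y_{t+1}−ȳ) = (5.2500) + (-14.2500) + (33.2500) + (-12.2500) + (-47.2500) + (-60.7500) + (60.7500) = -35.2500
Denominator Σ(y_t−ȳ)² = 514.0000
r_1 = -35.2500 / 514.0000 = -0.069

-0.069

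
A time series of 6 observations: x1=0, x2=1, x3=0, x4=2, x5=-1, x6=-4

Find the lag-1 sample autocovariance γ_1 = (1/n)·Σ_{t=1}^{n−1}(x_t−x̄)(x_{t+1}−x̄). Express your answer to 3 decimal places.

Mean x̄ = (0 + 1 + 0 + 2 − 1 − 4)/6 = -0.3333
Σ_{t=1}^{5}(x_t−x̄)(x_{t+1}−x̄) = 2.5556
γ_1 = 2.5556 / 6 = 0.426

0.426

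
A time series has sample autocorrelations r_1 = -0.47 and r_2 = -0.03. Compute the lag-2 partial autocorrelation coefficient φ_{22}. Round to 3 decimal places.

-0.322

φ_{22} = (r_2 − r_1²) / (1 − r_1²)
r_1² = (-0.47)² = 0.2209
Numerator = -0.03 − 0.2209 = -0.2509; denominator = 1 − 0.2209 = 0.7791
φ_{22} = -0.2509 / 0.7791 = -0.322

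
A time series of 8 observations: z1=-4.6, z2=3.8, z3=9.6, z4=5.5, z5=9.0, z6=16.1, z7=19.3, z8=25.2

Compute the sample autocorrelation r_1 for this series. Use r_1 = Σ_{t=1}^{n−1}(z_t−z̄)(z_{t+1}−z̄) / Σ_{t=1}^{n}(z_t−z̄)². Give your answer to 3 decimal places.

0.462

Mean z̄ = (-4.6 + 3.8 + 9.6 + 5.5 + 9.0 + 16.1 + 19.3 + 25.2)/8 = 10.4875
Deviations from mean: -15.0875, -6.6875, -0.8875, -4.9875, -1.4875, 5.6125, 8.8125, 14.7125
Σ(z_t−z̄)(z_{t+1}−z̄) = (100.8977) + (5.9352) + (4.4264) + (7.4189) + (-8.3486) + (49.4602) + (129.6539) = 289.4436
Denominator Σ(z_t−z̄)² = 625.8488
r_1 = 289.4436 / 625.8488 = 0.462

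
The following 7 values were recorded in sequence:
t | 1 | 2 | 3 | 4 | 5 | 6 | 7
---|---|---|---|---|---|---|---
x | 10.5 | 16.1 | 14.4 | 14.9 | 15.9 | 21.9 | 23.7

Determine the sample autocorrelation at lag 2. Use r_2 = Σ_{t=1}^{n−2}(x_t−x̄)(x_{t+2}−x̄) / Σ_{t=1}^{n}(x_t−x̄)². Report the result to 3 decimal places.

0.021

Mean x̄ = (10.5 + 16.1 + 14.4 + 14.9 + 15.9 + 21.9 + 23.7)/7 = 16.7714
Deviations from mean: -6.2714, -0.6714, -2.3714, -1.8714, -0.8714, 5.1286, 6.9286
Numerator Σ_{t=1}^{5}(x_t−x̄)(x_{t+2}−x̄) = 2.5598
Denominator Σ(x_t−x̄)² = 123.9743
r_2 = 2.5598 / 123.9743 = 0.021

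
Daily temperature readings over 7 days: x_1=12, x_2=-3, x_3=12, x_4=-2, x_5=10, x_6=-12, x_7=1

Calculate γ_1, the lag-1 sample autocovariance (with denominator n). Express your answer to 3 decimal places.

-38.210

Mean x̄ = (12 − 3 + 12 − 2 + 10 − 12 + 1)/7 = 2.5714
Deviations: 9.4286, -5.5714, 9.4286, -4.5714, 7.4286, -14.5714, -1.5714
Σ_{t=1}^{6}(x_t−x̄)(x_{t+1}−x̄) = -267.4694
γ_1 = -267.4694 / 7 = -38.210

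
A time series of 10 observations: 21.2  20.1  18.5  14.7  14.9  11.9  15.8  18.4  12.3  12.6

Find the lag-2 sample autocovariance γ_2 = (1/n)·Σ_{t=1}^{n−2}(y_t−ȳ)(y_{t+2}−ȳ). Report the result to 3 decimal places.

-0.672

Mean ȳ = (21.2 + 20.1 + 18.5 + 14.7 + 14.9 + 11.9 + 15.8 + 18.4 + 12.3 + 12.6)/10 = 16.0400
Σ_{t=1}^{8}(y_t−ȳ)(y_{t+2}−ȳ) = -6.7212
γ_2 = -6.7212 / 10 = -0.672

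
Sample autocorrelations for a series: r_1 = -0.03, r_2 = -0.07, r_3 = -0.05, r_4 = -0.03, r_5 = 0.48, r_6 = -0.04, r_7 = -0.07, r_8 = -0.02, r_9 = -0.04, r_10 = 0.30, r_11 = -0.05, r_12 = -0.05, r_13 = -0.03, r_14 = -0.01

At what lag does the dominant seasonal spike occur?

The largest autocorrelation is r_5 = 0.48, with a weaker echo at lag 10 (0.30); the remaining lags stay at or below -0.01.
The dominant spike at lag 5 indicates a seasonal period of 5.

5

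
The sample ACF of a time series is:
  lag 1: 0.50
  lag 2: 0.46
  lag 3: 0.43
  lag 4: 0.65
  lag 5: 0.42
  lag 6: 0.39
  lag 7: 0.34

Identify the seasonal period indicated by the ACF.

4

The largest autocorrelation is r_4 = 0.65; the remaining lags stay at or below 0.50. The elevated value at lag 1 (0.50), dropping to 0.46 at lag 2, reflects decaying short-term dependence rather than seasonality.
The dominant spike at lag 4 indicates a seasonal period of 4.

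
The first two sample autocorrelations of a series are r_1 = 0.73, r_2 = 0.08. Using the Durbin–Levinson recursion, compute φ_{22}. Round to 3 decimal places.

-0.970

φ_{22} = (r_2 − r_1²) / (1 − r_1²)
r_1² = (0.73)² = 0.5329
Numerator = 0.08 − 0.5329 = -0.4529; denominator = 1 − 0.5329 = 0.4671
φ_{22} = -0.4529 / 0.4671 = -0.970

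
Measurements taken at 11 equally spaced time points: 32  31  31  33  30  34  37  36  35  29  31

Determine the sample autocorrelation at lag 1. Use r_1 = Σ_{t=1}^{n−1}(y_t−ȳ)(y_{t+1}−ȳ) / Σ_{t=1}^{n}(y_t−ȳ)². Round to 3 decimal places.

0.368

Mean ȳ = (32 + 31 + 31 + 33 + 30 + 34 + 37 + 36 + 35 + 29 + 31)/11 = 32.6364
Numerator Σ_{t=1}^{10}(y_t−ȳ)(y_{t+1}−ȳ) = 24.5041
Denominator Σ(y_t−ȳ)² = 66.5455
r_1 = 24.5041 / 66.5455 = 0.368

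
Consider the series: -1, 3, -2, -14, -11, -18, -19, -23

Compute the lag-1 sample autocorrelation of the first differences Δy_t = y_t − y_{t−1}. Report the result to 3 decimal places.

-0.445

First differences Δy: 4, -5, -12, 3, -7, -1, -4
Mean of differences = -3.1429
Numerator Σ(Δy_t−Δȳ)(Δy_{t+1}−Δȳ) = -85.0204
Denominator Σ(Δy_t−Δȳ)² = 190.8571
r_1(Δy) = -85.0204 / 190.8571 = -0.445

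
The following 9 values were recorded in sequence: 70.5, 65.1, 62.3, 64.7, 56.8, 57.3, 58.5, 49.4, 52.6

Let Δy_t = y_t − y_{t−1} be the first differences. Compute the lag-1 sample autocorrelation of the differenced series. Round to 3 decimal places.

First differences Δy: -5.4, -2.8, 2.4, -7.9, 0.5, 1.2, -9.1, 3.2
Mean of differences = -2.2375
Numerator Σ(Δy_t−Δȳ)(Δy_{t+1}−Δȳ) = -94.0852
Denominator Σ(Δy_t−Δȳ)² = 159.8588
r_1(Δy) = -94.0852 / 159.8588 = -0.589

-0.589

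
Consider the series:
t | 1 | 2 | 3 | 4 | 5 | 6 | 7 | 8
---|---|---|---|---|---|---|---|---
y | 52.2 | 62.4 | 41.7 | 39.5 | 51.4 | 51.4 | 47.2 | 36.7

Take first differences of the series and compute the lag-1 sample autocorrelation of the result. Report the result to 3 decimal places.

First differences Δy: 10.2, -20.7, -2.2, 11.9, 0.0, -4.2, -10.5
Mean of differences = -2.2143
Numerator Σ(Δy_t−Δȳ)(Δy_{t+1}−Δȳ) = -186.2402
Denominator Σ(Δy_t−Δȳ)² = 772.5486
r_1(Δy) = -186.2402 / 772.5486 = -0.241

-0.241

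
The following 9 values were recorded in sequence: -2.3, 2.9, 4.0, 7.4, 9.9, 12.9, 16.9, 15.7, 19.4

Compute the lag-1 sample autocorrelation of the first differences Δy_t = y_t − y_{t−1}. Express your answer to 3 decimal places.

First differences Δy: 5.2, 1.1, 3.4, 2.5, 3.0, 4.0, -1.2, 3.7
Mean of differences = 2.7125
Numerator Σ(Δy_t−Δȳ)(Δy_{t+1}−Δȳ) = -13.8577
Denominator Σ(Δy_t−Δȳ)² = 27.3288
r_1(Δy) = -13.8577 / 27.3288 = -0.507

-0.507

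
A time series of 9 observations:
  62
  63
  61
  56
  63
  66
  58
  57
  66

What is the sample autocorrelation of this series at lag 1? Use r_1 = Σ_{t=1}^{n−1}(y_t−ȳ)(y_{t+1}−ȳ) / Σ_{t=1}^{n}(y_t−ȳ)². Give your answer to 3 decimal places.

-0.186

Mean ȳ = (62 + 63 + 61 + 56 + 63 + 66 + 58 + 57 + 66)/9 = 61.3333
Numerator Σ_{t=1}^{8}(y_t−ȳ)(y_{t+1}−ȳ) = -20.1111
Denominator Σ(y_t−ȳ)² = 108.0000
r_1 = -20.1111 / 108.0000 = -0.186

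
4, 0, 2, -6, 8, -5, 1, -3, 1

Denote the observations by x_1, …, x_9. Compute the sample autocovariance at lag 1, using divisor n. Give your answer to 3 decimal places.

Mean x̄ = (4 + 0 + 2 − 6 + 8 − 5 + 1 − 3 + 1)/9 = 0.2222
Σ_{t=1}^{8}(x_t−x̄)(x_{t+1}−x̄) = -110.3827
γ_1 = -110.3827 / 9 = -12.265

-12.265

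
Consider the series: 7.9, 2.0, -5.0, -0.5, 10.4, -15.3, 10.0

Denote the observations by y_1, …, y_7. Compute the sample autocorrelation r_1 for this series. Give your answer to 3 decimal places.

Mean ȳ = (7.9 + 2.0 − 5.0 − 0.5 + 10.4 − 15.3 + 10.0)/7 = 1.3571
Deviations from mean: 6.5429, 0.6429, -6.3571, -1.8571, 9.0429, -16.6571, 8.6429
Σ(y_t−ȳ)(y_{t+1}−ȳ) = (4.2061) + (-4.0867) + (11.8061) + (-16.7939) + (-150.6282) + (-143.9653) = -299.4618
Denominator Σ(y_t−ȳ)² = 521.0171
r_1 = -299.4618 / 521.0171 = -0.575

-0.575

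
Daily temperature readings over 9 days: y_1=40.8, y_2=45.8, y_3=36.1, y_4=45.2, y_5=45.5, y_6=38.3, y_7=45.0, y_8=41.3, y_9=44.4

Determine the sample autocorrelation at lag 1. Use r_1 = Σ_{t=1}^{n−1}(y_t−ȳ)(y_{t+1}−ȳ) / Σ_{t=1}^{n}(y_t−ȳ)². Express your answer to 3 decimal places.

-0.643

Mean ȳ = (40.8 + 45.8 + 36.1 + 45.2 + 45.5 + 38.3 + 45.0 + 41.3 + 44.4)/9 = 42.4889
Numerator Σ_{t=1}^{8}(y_t−ȳ)(y_{t+1}−ȳ) = -64.2935
Denominator Σ(y_t−ȳ)² = 99.9689
r_1 = -64.2935 / 99.9689 = -0.643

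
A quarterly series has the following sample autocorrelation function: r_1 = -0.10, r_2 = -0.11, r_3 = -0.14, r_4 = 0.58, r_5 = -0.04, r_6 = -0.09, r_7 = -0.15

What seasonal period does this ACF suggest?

The largest autocorrelation is r_4 = 0.58; the remaining lags stay at or below -0.04.
The dominant spike at lag 4 indicates a seasonal period of 4.

4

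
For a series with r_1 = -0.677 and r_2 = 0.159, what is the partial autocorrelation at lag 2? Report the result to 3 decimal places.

φ_{22} = (r_2 − r_1²) / (1 − r_1²)
r_1² = (-0.677)² = 0.458329
Numerator = 0.159 − 0.4583 = -0.2993; denominator = 1 − 0.4583 = 0.5417
φ_{22} = -0.2993 / 0.5417 = -0.553

-0.553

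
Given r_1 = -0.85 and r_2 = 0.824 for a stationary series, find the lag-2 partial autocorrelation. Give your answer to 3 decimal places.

φ_{22} = (r_2 − r_1²) / (1 − r_1²)
r_1² = (-0.85)² = 0.7225
Numerator = 0.824 − 0.7225 = 0.1015; denominator = 1 − 0.7225 = 0.2775
φ_{22} = 0.1015 / 0.2775 = 0.366

0.366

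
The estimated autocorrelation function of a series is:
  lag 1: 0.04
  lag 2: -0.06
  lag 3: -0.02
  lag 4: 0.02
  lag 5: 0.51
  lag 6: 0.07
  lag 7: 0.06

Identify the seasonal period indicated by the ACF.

The largest autocorrelation is r_5 = 0.51; the remaining lags stay at or below 0.07.
The dominant spike at lag 5 indicates a seasonal period of 5.

5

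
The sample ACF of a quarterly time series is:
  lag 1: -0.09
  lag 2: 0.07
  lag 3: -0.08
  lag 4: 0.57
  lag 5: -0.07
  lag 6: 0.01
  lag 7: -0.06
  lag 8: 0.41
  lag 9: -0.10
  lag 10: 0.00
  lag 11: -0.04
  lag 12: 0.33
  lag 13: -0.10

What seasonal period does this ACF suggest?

The largest autocorrelation is r_4 = 0.57, with weaker echoes at lags 8 (0.41) and 12 (0.33); the remaining lags stay at or below 0.07.
The dominant spike at lag 4 indicates a seasonal period of 4.

4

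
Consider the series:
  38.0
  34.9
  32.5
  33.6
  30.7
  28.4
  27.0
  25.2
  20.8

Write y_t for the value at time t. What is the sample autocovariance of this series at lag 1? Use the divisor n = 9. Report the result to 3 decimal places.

13.879

Mean ȳ = (38.0 + 34.9 + 32.5 + 33.6 + 30.7 + 28.4 + 27.0 + 25.2 + 20.8)/9 = 30.1222
Σ_{t=1}^{8}(y_t−ȳ)(y_{t+1}−ȳ) = 124.9140
γ_1 = 124.9140 / 9 = 13.879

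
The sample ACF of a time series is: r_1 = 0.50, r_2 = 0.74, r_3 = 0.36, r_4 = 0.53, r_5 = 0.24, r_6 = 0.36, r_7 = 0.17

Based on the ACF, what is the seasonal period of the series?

2

The largest autocorrelation is r_2 = 0.74, with a weaker echo at lag 4 (0.53); the remaining lags stay at or below 0.50.
The dominant spike at lag 2 indicates a seasonal period of 2.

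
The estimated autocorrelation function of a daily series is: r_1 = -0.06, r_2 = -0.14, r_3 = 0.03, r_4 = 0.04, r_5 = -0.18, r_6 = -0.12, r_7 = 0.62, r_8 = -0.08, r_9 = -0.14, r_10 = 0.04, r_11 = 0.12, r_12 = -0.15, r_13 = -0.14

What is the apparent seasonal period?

7

The largest autocorrelation is r_7 = 0.62; the remaining lags stay at or below 0.12.
The dominant spike at lag 7 indicates a seasonal period of 7.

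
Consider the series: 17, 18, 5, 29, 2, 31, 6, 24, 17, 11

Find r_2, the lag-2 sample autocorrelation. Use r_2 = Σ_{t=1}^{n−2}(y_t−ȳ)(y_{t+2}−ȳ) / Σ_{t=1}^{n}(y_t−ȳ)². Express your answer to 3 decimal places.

0.634

Mean ȳ = (17 + 18 + 5 + 29 + 2 + 31 + 6 + 24 + 17 + 11)/10 = 16.0000
Numerator Σ_{t=1}^{8}(y_t−ȳ)(y_{t+2}−ȳ) = 574.0000
Denominator Σ(y_t−ȳ)² = 906.0000
r_2 = 574.0000 / 906.0000 = 0.634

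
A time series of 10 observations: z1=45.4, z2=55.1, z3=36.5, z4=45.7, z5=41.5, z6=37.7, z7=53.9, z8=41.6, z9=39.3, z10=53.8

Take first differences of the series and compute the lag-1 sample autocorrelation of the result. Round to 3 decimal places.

-0.532

First differences Δz: 9.7, -18.6, 9.2, -4.2, -3.8, 16.2, -12.3, -2.3, 14.5
Mean of differences = 0.9333
Numerator Σ(Δz_t−Δz̄)(Δz_{t+1}−Δz̄) = -626.2244
Denominator Σ(Δz_t−Δz̄)² = 1178.2000
r_1(Δz) = -626.2244 / 1178.2000 = -0.532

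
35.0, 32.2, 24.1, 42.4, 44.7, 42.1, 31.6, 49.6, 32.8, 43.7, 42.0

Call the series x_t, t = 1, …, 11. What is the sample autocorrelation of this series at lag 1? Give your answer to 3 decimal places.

Mean x̄ = (35.0 + 32.2 + 24.1 + 42.4 + 44.7 + 42.1 + 31.6 + 49.6 + 32.8 + 43.7 + 42.0)/11 = 38.2000
Numerator Σ_{t=1}^{10}(x_t−x̄)(x_{t+1}−x̄) = -74.1100
Denominator Σ(x_t−x̄)² = 567.5200
r_1 = -74.1100 / 567.5200 = -0.131

-0.131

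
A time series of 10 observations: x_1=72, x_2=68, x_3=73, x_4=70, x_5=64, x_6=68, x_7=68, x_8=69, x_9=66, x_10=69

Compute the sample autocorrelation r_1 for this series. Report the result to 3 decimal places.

-0.063

Mean x̄ = (72 + 68 + 73 + 70 + 64 + 68 + 68 + 69 + 66 + 69)/10 = 68.7000
Numerator Σ_{t=1}^{9}(x_t−x̄)(x_{t+1}−x̄) = -3.8900
Denominator Σ(x_t−x̄)² = 62.1000
r_1 = -3.8900 / 62.1000 = -0.063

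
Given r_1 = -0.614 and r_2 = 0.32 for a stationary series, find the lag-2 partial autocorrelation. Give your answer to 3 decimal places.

φ_{22} = (r_2 − r_1²) / (1 − r_1²)
r_1² = (-0.614)² = 0.376996
Numerator = 0.32 − 0.3770 = -0.0570; denominator = 1 − 0.3770 = 0.6230
φ_{22} = -0.0570 / 0.6230 = -0.091

-0.091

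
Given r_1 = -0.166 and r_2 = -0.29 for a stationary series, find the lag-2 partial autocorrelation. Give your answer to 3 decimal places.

-0.327

φ_{22} = (r_2 − r_1²) / (1 − r_1²)
r_1² = (-0.166)² = 0.027556
Numerator = -0.29 − 0.0276 = -0.3176; denominator = 1 − 0.0276 = 0.9724
φ_{22} = -0.3176 / 0.9724 = -0.327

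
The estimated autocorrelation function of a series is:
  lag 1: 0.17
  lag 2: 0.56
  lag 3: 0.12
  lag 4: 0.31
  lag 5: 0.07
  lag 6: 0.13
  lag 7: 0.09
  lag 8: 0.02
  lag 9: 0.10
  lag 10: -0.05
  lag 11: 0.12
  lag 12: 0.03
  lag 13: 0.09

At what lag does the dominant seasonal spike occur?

The largest autocorrelation is r_2 = 0.56, with a weaker echo at lag 4 (0.31); the remaining lags stay at or below 0.17.
The dominant spike at lag 2 indicates a seasonal period of 2.

2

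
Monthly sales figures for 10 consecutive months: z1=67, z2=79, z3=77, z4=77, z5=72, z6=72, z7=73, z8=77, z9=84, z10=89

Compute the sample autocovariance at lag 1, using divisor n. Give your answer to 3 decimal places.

10.741

Mean z̄ = (67 + 79 + 77 + 77 + 72 + 72 + 73 + 77 + 84 + 89)/10 = 76.7000
Σ_{t=1}^{9}(z_t−z̄)(z_{t+1}−z̄) = 107.4100
γ_1 = 107.4100 / 10 = 10.741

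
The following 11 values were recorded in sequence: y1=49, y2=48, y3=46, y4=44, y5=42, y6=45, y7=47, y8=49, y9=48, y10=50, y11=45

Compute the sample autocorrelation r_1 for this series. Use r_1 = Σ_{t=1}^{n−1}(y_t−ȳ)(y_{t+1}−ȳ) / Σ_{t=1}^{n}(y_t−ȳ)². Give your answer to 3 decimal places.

Mean ȳ = (49 + 48 + 46 + 44 + 42 + 45 + 47 + 49 + 48 + 50 + 45)/11 = 46.6364
Numerator Σ_{t=1}^{10}(y_t−ȳ)(y_{t+1}−ȳ) = 26.4132
Denominator Σ(y_t−ȳ)² = 60.5455
r_1 = 26.4132 / 60.5455 = 0.436

0.436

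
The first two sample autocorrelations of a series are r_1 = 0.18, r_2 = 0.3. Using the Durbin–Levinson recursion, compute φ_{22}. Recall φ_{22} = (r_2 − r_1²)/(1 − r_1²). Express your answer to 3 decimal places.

0.277

φ_{22} = (r_2 − r_1²) / (1 − r_1²)
r_1² = (0.18)² = 0.0324
Numerator = 0.3 − 0.0324 = 0.2676; denominator = 1 − 0.0324 = 0.9676
φ_{22} = 0.2676 / 0.9676 = 0.277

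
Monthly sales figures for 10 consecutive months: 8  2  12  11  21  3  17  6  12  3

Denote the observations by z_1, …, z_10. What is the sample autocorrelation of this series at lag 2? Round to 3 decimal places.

Mean z̄ = (8 + 2 + 12 + 11 + 21 + 3 + 17 + 6 + 12 + 3)/10 = 9.5000
Numerator Σ_{t=1}^{8}(z_t−z̄)(z_{t+2}−z̄) = 154.5000
Denominator Σ(z_t−z̄)² = 358.5000
r_2 = 154.5000 / 358.5000 = 0.431

0.431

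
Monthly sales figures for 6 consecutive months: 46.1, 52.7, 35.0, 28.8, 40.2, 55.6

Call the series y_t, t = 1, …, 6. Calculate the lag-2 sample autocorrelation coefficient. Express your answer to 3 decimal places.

Mean ȳ = (46.1 + 52.7 + 35.0 + 28.8 + 40.2 + 55.6)/6 = 43.0667
Deviations from mean: 3.0333, 9.6333, -8.0667, -14.2667, -2.8667, 12.5333
Σ(y_t−ȳ)(y_{t+2}−ȳ) = (-24.4689) + (-137.4356) + (23.1244) + (-178.8089) = -317.5889
Denominator Σ(y_t−ȳ)² = 535.9133
r_2 = -317.5889 / 535.9133 = -0.593

-0.593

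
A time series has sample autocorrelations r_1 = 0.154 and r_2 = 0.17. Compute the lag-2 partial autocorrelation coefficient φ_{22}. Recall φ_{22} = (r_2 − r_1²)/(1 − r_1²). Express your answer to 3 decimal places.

0.150

φ_{22} = (r_2 − r_1²) / (1 − r_1²)
r_1² = (0.154)² = 0.023716
Numerator = 0.17 − 0.0237 = 0.1463; denominator = 1 − 0.0237 = 0.9763
φ_{22} = 0.1463 / 0.9763 = 0.150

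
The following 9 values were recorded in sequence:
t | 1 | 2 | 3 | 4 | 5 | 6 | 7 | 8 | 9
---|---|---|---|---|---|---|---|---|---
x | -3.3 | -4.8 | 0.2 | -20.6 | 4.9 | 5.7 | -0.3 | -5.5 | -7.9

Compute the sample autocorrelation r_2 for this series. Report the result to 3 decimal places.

-0.219

Mean x̄ = (-3.3 − 4.8 + 0.2 − 20.6 + 4.9 + 5.7 − 0.3 − 5.5 − 7.9)/9 = -3.5111
Σ(x_t−x̄)(x_{t+2}−x̄) = (0.7835) + (22.0257) + (31.2146) + (-157.4077) + (27.0090) + (-18.3199) + (-14.0932) = -108.7880
Denominator Σ(x_t−x̄)² = 496.6289
r_2 = -108.7880 / 496.6289 = -0.219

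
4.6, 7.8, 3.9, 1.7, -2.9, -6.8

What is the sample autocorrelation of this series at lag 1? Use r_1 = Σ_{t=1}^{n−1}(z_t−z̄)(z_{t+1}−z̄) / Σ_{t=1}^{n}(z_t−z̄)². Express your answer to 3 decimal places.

0.498

Mean z̄ = (4.6 + 7.8 + 3.9 + 1.7 − 2.9 − 6.8)/6 = 1.3833
Deviations from mean: 3.2167, 6.4167, 2.5167, 0.3167, -4.2833, -8.1833
Σ(z_t−z̄)(z_{t+1}−z̄) = (20.6403) + (16.1486) + (0.7969) + (-1.3564) + (35.0519) = 71.2814
Denominator Σ(z_t−z̄)² = 143.2683
r_1 = 71.2814 / 143.2683 = 0.498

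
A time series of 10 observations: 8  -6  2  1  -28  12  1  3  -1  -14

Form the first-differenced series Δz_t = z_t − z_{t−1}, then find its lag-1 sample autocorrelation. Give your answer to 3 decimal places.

-0.562

First differences Δz: -14, 8, -1, -29, 40, -11, 2, -4, -13
Mean of differences = -2.4444
Numerator Σ(Δz_t−Δz̄)(Δz_{t+1}−Δz̄) = -1662.7531
Denominator Σ(Δz_t−Δz̄)² = 2958.2222
r_1(Δz) = -1662.7531 / 2958.2222 = -0.562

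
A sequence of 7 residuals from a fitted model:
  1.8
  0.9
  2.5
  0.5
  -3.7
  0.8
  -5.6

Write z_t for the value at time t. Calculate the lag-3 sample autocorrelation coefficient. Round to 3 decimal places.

-0.064

Mean z̄ = (1.8 + 0.9 + 2.5 + 0.5 − 3.7 + 0.8 − 5.6)/7 = -0.4000
Deviations from mean: 2.2000, 1.3000, 2.9000, 0.9000, -3.3000, 1.2000, -5.2000
Σ(z_t−z̄)(z_{t+3}−z̄) = (1.9800) + (-4.2900) + (3.4800) + (-4.6800) = -3.5100
Denominator Σ(z_t−z̄)² = 55.1200
r_3 = -3.5100 / 55.1200 = -0.064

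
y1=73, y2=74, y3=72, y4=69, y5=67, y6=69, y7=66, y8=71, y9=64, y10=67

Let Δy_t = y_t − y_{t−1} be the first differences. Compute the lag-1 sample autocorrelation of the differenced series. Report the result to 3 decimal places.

-0.710

First differences Δy: 1, -2, -3, -2, 2, -3, 5, -7, 3
Mean of differences = -0.6667
Numerator Σ(Δy_t−Δȳ)(Δy_{t+1}−Δȳ) = -78.1111
Denominator Σ(Δy_t−Δȳ)² = 110.0000
r_1(Δy) = -78.1111 / 110.0000 = -0.710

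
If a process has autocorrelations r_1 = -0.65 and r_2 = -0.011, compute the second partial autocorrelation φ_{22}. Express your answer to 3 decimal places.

-0.751

φ_{22} = (r_2 − r_1²) / (1 − r_1²)
r_1² = (-0.65)² = 0.4225
Numerator = -0.011 − 0.4225 = -0.4335; denominator = 1 − 0.4225 = 0.5775
φ_{22} = -0.4335 / 0.5775 = -0.751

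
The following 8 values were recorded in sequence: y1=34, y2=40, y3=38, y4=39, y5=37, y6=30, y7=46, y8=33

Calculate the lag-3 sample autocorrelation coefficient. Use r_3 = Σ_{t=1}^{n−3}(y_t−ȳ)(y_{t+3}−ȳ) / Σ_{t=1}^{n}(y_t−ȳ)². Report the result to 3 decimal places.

Mean ȳ = (34 + 40 + 38 + 39 + 37 + 30 + 46 + 33)/8 = 37.1250
Deviations from mean: -3.1250, 2.8750, 0.8750, 1.8750, -0.1250, -7.1250, 8.8750, -4.1250
Σ(y_t−ȳ)(y_{t+3}−ȳ) = (-5.8594) + (-0.3594) + (-6.2344) + (16.6406) + (0.5156) = 4.7031
Denominator Σ(y_t−ȳ)² = 168.8750
r_3 = 4.7031 / 168.8750 = 0.028

0.028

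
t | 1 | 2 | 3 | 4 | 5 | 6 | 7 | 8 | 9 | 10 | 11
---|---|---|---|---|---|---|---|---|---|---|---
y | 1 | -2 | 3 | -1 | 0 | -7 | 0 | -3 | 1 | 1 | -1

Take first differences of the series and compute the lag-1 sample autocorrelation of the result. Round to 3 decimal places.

First differences Δy: -3, 5, -4, 1, -7, 7, -3, 4, 0, -2
Mean of differences = -0.2000
Numerator Σ(Δy_t−Δȳ)(Δy_{t+1}−Δȳ) = -127.4400
Denominator Σ(Δy_t−Δȳ)² = 177.6000
r_1(Δy) = -127.4400 / 177.6000 = -0.718

-0.718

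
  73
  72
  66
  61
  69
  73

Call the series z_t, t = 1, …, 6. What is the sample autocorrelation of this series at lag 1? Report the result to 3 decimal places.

Mean z̄ = (73 + 72 + 66 + 61 + 69 + 73)/6 = 69.0000
Σ(z_t−z̄)(z_{t+1}−z̄) = (12.0000) + (-9.0000) + (24.0000) + (0.0000) + (0.0000) = 27.0000
Denominator Σ(z_t−z̄)² = 114.0000
r_1 = 27.0000 / 114.0000 = 0.237

0.237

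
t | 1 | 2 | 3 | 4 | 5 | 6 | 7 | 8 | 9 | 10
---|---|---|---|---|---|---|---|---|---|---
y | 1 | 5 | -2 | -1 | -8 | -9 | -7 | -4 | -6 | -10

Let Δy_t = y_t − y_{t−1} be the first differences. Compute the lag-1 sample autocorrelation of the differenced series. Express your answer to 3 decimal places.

-0.324

First differences Δy: 4, -7, 1, -7, -1, 2, 3, -2, -4
Mean of differences = -1.2222
Numerator Σ(Δy_t−Δȳ)(Δy_{t+1}−Δȳ) = -43.9383
Denominator Σ(Δy_t−Δȳ)² = 135.5556
r_1(Δy) = -43.9383 / 135.5556 = -0.324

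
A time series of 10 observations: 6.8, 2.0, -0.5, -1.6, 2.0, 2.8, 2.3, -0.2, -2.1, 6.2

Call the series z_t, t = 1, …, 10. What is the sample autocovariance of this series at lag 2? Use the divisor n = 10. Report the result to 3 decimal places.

Mean z̄ = (6.8 + 2.0 − 0.5 − 1.6 + 2.0 + 2.8 + 2.3 − 0.2 − 2.1 + 6.2)/10 = 1.7700
Σ_{t=1}^{8}(z_t−z̄)(z_{t+2}−z̄) = -28.8718
γ_2 = -28.8718 / 10 = -2.887

-2.887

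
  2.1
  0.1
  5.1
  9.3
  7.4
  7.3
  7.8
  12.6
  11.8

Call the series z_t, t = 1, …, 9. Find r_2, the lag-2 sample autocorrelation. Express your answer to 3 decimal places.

Mean z̄ = (2.1 + 0.1 + 5.1 + 9.3 + 7.4 + 7.3 + 7.8 + 12.6 + 11.8)/9 = 7.0556
Σ(z_t−z̄)(z_{t+2}−z̄) = (9.6909) + (-15.6114) + (-0.6736) + (0.5486) + (0.2564) + (1.3553) + (3.5320) = -0.9017
Denominator Σ(z_t−z̄)² = 135.7822
r_2 = -0.9017 / 135.7822 = -0.007

-0.007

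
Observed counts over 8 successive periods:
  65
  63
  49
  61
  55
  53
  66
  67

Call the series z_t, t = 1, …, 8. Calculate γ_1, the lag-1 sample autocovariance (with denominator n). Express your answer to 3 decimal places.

Mean z̄ = (65 + 63 + 49 + 61 + 55 + 53 + 66 + 67)/8 = 59.8750
Σ_{t=1}^{7}(z_t−z̄)(z_{t+1}−z̄) = -0.6406
γ_1 = -0.6406 / 8 = -0.080

-0.080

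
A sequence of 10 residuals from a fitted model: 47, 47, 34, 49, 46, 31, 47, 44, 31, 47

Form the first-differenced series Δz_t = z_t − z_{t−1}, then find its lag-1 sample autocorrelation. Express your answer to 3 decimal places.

-0.495

First differences Δz: 0, -13, 15, -3, -15, 16, -3, -13, 16
Mean of differences = 0.0000
Numerator Σ(Δz_t−Δz̄)(Δz_{t+1}−Δz̄) = -652.0000
Denominator Σ(Δz_t−Δz̄)² = 1318.0000
r_1(Δz) = -652.0000 / 1318.0000 = -0.495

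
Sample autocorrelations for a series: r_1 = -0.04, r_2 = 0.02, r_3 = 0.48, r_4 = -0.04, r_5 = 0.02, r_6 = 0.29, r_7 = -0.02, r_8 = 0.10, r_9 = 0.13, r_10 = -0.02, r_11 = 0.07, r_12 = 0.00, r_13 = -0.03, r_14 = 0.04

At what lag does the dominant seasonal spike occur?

The largest autocorrelation is r_3 = 0.48, with a weaker echo at lag 6 (0.29); the remaining lags stay at or below 0.13.
The dominant spike at lag 3 indicates a seasonal period of 3.

3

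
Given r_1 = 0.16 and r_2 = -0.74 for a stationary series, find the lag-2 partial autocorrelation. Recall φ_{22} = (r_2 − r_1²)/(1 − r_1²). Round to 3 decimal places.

-0.786

φ_{22} = (r_2 − r_1²) / (1 − r_1²)
r_1² = (0.16)² = 0.0256
Numerator = -0.74 − 0.0256 = -0.7656; denominator = 1 − 0.0256 = 0.9744
φ_{22} = -0.7656 / 0.9744 = -0.786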